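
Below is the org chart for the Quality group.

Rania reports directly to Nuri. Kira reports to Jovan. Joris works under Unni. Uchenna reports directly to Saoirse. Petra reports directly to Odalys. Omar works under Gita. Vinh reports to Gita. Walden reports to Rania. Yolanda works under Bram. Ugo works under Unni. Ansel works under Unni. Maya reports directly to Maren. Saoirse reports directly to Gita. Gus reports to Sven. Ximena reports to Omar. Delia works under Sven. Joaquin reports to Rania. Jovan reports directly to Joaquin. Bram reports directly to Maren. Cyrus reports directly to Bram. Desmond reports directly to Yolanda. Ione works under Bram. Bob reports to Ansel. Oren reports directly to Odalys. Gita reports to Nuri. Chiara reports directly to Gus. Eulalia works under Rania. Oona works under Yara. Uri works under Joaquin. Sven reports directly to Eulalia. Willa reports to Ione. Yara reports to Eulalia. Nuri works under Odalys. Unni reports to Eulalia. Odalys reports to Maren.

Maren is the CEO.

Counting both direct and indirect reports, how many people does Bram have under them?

Bram directly manages Cyrus, Ione, Yolanda. Cyrus has no reports. Under Ione: Willa (1). Under Yolanda: Desmond (1). So Bram's organization is 3 direct reports plus everyone under them: 1 + 2 + 2 = 5.

5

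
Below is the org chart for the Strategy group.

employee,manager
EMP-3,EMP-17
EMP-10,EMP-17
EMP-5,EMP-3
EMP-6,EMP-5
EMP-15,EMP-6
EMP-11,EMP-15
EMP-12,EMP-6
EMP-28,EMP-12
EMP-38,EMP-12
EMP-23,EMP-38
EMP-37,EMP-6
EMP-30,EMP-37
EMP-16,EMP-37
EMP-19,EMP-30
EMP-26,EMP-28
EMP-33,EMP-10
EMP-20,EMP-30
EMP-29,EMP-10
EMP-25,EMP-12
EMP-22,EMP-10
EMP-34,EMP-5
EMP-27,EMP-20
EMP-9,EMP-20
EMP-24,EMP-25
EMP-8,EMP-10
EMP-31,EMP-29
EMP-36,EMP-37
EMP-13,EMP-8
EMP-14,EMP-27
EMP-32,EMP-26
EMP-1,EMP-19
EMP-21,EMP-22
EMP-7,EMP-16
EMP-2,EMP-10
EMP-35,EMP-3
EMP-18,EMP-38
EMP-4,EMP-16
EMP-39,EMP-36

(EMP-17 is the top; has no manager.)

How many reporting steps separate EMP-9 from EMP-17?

7

Chain from EMP-9 up to EMP-17: EMP-9 → EMP-20 → EMP-30 → EMP-37 → EMP-6 → EMP-5 → EMP-3 → EMP-17. That is 7 steps up, so EMP-9 is 7 levels below EMP-17.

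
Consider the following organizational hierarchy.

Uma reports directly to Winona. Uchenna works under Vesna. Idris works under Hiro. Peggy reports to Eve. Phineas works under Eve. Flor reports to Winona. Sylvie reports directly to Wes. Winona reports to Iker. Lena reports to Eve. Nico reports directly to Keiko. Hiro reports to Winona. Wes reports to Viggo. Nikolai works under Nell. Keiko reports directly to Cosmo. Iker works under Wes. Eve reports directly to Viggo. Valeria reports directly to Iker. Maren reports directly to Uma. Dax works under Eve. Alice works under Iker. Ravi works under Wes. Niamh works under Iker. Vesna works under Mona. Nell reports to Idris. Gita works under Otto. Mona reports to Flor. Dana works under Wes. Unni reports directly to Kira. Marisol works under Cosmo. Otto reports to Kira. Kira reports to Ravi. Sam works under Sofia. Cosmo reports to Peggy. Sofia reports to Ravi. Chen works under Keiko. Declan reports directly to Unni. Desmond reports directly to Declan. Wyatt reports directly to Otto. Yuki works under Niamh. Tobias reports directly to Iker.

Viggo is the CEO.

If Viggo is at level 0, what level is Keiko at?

4

Chain from Keiko up to Viggo: Keiko → Cosmo → Peggy → Eve → Viggo. That is 4 steps up, so Keiko is 4 levels below Viggo.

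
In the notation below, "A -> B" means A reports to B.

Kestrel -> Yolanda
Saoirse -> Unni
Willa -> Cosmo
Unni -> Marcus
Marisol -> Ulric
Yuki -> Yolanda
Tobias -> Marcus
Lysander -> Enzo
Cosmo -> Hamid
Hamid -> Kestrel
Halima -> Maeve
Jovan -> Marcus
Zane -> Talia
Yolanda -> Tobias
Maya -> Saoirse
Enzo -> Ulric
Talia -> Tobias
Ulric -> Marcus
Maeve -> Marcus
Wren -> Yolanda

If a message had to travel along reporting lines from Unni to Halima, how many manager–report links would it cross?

Unni is 1 level below Marcus, and Halima is 2 levels below Marcus (their lowest common manager). The shortest path runs up from Unni to Marcus and back down to Halima: 1 + 2 = 3 links.

3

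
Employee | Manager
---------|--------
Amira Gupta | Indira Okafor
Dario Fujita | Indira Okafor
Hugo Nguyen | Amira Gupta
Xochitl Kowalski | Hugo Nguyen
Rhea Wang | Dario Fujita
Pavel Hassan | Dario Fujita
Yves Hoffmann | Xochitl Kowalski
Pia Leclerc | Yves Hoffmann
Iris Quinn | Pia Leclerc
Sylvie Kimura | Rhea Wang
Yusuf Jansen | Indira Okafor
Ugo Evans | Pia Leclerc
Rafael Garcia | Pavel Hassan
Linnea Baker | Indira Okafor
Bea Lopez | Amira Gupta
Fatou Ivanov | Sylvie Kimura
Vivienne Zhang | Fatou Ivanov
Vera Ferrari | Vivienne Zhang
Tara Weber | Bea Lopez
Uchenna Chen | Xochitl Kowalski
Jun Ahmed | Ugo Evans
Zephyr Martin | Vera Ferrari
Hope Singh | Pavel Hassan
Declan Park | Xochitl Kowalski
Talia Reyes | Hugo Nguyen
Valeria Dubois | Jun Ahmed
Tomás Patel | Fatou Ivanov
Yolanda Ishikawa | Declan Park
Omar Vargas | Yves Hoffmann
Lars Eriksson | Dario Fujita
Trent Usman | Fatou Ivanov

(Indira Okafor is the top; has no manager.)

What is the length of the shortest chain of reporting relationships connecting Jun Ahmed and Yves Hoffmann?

Jun Ahmed is in Yves Hoffmann's organization: the chain from Jun Ahmed up to Yves Hoffmann is Jun Ahmed → Ugo Evans → Pia Leclerc → Yves Hoffmann, which is 3 links.

3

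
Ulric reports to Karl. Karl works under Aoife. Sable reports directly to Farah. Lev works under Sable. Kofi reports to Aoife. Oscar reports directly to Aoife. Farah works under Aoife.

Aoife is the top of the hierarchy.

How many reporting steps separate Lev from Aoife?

3

Chain from Lev up to Aoife: Lev → Sable → Farah → Aoife. That is 3 steps up, so Lev is 3 levels below Aoife.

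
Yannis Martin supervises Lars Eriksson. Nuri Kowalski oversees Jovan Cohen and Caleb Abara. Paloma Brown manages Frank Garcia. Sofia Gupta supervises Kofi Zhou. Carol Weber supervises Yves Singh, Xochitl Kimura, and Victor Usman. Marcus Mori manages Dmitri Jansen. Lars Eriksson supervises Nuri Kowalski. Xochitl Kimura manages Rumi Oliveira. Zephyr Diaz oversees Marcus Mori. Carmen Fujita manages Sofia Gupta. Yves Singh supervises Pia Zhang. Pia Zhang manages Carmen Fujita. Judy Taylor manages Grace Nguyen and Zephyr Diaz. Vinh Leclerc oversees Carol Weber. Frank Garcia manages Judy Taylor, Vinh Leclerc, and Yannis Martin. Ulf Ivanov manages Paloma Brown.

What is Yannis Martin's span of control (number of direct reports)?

Yannis Martin directly manages Lars Eriksson. That is 1 direct report.

1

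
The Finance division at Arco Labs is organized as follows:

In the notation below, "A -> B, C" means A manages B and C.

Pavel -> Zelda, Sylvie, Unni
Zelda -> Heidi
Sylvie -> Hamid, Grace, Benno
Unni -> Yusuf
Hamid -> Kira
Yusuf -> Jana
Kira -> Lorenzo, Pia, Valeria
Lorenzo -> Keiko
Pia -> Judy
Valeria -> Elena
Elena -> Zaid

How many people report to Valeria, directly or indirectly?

Valeria directly manages Elena. Under Elena: Zaid (1). That's 2 in total.

2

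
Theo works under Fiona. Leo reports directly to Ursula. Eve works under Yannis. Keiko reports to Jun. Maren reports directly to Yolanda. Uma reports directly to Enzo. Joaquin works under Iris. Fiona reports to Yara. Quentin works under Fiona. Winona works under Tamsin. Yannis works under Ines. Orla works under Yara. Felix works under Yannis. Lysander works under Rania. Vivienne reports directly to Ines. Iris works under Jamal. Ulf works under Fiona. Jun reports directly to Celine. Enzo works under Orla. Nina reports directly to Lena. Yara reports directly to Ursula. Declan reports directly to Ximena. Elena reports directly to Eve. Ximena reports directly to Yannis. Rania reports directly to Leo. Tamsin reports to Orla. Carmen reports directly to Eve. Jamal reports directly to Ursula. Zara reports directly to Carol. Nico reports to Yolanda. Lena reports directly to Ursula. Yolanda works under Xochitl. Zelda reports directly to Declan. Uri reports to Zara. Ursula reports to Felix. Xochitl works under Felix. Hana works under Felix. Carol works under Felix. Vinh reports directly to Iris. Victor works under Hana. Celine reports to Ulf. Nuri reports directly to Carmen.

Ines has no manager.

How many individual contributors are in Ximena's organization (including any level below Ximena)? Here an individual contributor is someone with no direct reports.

1

The only person in Ximena's organization with no one reporting to them is Zelda. That is 1.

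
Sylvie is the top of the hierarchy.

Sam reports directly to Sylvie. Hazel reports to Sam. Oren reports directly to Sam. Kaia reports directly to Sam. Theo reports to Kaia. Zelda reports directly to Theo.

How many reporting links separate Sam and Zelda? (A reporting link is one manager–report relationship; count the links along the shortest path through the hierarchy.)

3

Zelda is in Sam's organization: the chain from Zelda up to Sam is Zelda → Theo → Kaia → Sam, which is 3 links.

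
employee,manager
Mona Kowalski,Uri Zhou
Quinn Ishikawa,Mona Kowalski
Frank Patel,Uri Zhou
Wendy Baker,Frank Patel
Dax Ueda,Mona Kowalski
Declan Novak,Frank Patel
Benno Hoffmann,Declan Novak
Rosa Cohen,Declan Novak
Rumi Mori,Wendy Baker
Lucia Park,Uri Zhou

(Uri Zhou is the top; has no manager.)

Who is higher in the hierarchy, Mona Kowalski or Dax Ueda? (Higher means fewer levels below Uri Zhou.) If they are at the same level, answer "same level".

Mona Kowalski

Mona Kowalski is 1 level below Uri Zhou; Dax Ueda is 2. Mona Kowalski is higher.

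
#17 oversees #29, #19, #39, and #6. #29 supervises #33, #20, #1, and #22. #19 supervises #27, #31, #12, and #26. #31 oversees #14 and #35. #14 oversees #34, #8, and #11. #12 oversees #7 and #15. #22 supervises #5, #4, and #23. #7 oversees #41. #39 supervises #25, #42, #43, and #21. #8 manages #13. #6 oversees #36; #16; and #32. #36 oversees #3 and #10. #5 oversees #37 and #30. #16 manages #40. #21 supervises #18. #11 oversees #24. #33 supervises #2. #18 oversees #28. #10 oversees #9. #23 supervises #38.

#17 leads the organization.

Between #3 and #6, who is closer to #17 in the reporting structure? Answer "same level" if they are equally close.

#3 is 3 levels below #17; #6 is 1. #6 is higher.

#6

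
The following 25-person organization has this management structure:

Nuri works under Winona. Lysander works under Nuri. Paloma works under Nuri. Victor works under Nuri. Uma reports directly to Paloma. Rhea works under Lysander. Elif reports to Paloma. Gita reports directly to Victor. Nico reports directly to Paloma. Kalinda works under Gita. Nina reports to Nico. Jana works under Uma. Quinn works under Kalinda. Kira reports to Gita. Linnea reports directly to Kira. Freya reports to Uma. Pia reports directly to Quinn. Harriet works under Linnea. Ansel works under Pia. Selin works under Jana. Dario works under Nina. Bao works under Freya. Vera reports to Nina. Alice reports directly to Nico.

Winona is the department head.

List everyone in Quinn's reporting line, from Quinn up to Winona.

Quinn reports to Kalinda. Kalinda reports to Gita. Gita reports to Victor. Victor reports to Nuri. Nuri reports to Winona. Winona is at the top.

Quinn -> Kalinda -> Gita -> Victor -> Nuri -> Winona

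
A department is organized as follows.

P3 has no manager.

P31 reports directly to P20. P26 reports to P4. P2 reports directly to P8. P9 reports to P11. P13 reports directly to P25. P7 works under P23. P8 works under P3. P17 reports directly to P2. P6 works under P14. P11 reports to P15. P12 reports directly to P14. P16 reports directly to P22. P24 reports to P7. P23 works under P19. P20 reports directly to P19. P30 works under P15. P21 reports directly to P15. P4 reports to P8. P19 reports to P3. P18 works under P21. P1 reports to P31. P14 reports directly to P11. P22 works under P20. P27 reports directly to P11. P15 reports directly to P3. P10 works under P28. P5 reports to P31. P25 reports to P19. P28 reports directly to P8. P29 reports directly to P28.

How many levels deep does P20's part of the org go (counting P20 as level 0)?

2

The longest chain under P20 runs P20 → P31 → P1, which is 2 levels below P20.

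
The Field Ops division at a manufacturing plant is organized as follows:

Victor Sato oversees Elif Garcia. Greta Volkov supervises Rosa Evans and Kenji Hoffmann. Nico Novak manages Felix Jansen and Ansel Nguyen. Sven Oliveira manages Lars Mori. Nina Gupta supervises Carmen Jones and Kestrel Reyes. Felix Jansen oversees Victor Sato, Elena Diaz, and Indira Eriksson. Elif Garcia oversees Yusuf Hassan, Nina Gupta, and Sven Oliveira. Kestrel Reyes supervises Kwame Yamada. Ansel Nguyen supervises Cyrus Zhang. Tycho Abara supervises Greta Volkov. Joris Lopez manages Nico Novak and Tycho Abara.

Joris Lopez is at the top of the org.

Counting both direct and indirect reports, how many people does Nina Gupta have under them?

3

Nina Gupta directly manages Kestrel Reyes, Carmen Jones. Under Kestrel Reyes: Kwame Yamada (1). Carmen Jones has no reports. So Nina Gupta's organization is 2 direct reports plus everyone under them: 2 + 1 = 3.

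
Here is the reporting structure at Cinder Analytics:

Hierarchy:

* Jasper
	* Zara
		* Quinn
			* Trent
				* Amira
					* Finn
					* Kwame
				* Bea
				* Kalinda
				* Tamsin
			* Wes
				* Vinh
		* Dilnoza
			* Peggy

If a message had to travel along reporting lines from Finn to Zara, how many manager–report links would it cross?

Finn is in Zara's organization: the chain from Finn up to Zara is Finn → Amira → Trent → Quinn → Zara, which is 4 links.

4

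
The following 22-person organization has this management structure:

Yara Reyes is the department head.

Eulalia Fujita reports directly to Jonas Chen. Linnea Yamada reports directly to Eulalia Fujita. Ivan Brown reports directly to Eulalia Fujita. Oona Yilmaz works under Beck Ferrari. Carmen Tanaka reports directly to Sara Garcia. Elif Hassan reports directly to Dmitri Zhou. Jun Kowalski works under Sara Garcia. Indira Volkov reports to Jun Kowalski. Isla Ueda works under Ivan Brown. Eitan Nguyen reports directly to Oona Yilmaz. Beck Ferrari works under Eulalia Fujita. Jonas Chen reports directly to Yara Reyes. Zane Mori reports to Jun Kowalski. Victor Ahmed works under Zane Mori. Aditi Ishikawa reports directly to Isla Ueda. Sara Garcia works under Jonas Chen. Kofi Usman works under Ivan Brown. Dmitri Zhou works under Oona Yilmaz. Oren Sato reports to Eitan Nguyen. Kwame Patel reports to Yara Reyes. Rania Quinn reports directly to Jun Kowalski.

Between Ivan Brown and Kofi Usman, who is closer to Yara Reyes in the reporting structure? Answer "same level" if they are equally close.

Ivan Brown is 3 levels below Yara Reyes; Kofi Usman is 4. Ivan Brown is higher.

Ivan Brown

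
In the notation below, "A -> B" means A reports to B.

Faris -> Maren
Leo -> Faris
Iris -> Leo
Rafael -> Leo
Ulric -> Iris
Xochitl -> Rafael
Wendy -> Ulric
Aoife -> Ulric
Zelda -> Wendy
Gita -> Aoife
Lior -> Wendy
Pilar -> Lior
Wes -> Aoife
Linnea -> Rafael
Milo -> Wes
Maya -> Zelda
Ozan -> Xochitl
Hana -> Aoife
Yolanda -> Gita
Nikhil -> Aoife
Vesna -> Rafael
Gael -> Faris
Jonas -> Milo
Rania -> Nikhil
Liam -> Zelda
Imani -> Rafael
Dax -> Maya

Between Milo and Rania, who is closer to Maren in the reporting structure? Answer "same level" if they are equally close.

same level

Both Milo and Rania are 7 levels below Maren.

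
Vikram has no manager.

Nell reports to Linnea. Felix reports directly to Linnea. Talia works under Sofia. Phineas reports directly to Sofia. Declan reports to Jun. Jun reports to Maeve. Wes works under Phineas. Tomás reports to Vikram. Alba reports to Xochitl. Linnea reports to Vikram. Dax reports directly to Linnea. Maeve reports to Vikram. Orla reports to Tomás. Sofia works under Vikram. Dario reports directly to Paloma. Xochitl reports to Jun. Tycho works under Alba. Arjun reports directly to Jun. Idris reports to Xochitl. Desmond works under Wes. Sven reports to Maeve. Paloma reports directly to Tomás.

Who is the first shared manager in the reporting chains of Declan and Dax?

Vikram

Declan's chain of managers is Jun, Maeve, Vikram. Dax's chain of managers is Linnea, Vikram. The first manager that appears in both chains is Vikram.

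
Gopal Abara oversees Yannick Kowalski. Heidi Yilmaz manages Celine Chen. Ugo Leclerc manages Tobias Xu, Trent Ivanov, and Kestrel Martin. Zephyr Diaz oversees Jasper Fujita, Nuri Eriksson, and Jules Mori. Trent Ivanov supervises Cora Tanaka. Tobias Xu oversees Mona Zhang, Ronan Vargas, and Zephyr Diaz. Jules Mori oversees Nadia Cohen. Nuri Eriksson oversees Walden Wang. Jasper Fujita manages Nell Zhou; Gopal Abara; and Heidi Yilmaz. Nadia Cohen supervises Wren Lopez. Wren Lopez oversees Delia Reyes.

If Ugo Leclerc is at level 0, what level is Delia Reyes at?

Chain from Delia Reyes up to Ugo Leclerc: Delia Reyes → Wren Lopez → Nadia Cohen → Jules Mori → Zephyr Diaz → Tobias Xu → Ugo Leclerc. That is 6 steps up, so Delia Reyes is 6 levels below Ugo Leclerc.

6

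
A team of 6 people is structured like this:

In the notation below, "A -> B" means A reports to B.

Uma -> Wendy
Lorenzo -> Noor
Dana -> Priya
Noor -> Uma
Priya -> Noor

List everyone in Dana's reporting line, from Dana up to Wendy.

Dana -> Priya -> Noor -> Uma -> Wendy

Dana reports to Priya. Priya reports to Noor. Noor reports to Uma. Uma reports to Wendy. Wendy is at the top.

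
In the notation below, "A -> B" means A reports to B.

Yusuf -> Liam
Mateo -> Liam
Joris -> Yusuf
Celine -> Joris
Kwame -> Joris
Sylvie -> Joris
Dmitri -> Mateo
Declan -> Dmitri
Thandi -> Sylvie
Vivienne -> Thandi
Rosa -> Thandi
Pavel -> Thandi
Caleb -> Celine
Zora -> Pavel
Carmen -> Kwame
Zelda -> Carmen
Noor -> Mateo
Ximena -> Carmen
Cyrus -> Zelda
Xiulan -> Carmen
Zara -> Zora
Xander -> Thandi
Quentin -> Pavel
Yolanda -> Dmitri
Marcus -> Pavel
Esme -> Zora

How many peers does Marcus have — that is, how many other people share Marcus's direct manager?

Marcus reports to Pavel. Pavel's other direct reports are Zora, Quentin — 2 peers.

2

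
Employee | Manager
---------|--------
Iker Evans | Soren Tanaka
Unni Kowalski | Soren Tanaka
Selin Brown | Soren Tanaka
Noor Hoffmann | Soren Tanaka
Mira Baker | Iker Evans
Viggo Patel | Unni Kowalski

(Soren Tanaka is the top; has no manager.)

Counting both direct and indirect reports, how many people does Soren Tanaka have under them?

6

Soren Tanaka directly manages Iker Evans, Unni Kowalski, Selin Brown, Noor Hoffmann. Under Iker Evans: Mira Baker (1). Under Unni Kowalski: Viggo Patel (1). Selin Brown has no reports. Noor Hoffmann has no reports. So Soren Tanaka's organization is 4 direct reports plus everyone under them: 2 + 2 + 1 + 1 = 6.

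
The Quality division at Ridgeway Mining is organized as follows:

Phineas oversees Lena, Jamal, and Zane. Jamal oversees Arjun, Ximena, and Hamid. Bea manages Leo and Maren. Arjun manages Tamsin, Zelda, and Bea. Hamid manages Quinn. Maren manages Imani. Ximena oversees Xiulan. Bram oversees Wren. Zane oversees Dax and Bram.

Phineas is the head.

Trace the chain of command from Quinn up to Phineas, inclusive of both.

Quinn reports to Hamid. Hamid reports to Jamal. Jamal reports to Phineas. Phineas is at the top.

Quinn -> Hamid -> Jamal -> Phineas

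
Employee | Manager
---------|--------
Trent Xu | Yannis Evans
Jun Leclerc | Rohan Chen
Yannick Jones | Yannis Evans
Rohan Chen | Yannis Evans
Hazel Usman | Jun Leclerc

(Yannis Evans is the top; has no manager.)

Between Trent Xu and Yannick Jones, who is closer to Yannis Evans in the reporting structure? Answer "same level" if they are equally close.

same level

Both Trent Xu and Yannick Jones are 1 level below Yannis Evans.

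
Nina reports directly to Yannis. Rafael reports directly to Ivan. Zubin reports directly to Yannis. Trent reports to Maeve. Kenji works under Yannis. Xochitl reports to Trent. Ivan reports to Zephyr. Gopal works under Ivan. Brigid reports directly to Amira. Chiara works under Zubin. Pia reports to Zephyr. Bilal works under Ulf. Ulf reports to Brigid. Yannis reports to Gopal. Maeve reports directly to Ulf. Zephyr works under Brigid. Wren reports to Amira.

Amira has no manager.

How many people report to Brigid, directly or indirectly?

Brigid directly manages Zephyr, Ulf. Under Zephyr: Pia, Ivan, Gopal, Yannis, Nina, Kenji, Zubin, Chiara, Rafael (9). Under Ulf: Bilal, Maeve, Trent, Xochitl (4). So Brigid's organization is 2 direct reports plus everyone under them: 10 + 5 = 15.

15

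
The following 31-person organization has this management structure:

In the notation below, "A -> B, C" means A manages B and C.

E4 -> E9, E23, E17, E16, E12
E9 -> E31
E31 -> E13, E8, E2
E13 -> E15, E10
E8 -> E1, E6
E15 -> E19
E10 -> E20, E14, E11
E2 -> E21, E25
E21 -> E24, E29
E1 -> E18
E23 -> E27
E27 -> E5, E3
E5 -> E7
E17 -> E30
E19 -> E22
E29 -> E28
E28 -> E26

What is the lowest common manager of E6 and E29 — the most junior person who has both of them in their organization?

E31

E6's chain of managers is E8, E31, E9, E4. E29's chain of managers is E21, E2, E31, E9, E4. The first manager that appears in both chains is E31.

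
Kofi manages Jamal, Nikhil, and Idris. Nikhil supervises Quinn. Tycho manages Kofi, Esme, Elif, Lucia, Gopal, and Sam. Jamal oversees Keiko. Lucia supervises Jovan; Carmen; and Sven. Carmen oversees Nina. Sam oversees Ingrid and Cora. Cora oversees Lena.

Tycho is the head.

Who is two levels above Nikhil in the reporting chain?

Tycho

Nikhil reports to Kofi, and Kofi reports to Tycho. So Nikhil's skip-level manager is Tycho.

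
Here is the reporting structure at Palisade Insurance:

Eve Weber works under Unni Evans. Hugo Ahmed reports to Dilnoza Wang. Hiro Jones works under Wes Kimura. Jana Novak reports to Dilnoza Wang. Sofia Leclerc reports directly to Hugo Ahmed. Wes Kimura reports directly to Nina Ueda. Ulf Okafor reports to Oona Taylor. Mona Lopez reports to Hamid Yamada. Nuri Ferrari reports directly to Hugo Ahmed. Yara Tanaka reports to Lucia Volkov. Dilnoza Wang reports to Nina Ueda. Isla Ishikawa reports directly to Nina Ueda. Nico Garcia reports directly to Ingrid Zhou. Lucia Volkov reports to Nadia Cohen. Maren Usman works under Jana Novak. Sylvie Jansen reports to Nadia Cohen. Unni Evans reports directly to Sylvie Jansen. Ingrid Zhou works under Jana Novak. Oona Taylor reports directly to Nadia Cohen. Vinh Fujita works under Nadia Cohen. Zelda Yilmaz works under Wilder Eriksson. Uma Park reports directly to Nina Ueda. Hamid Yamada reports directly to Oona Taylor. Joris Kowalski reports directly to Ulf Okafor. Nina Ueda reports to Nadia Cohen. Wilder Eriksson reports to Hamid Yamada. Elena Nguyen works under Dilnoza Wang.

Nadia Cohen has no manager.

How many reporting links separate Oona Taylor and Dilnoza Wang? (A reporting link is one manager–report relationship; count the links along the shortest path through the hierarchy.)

Oona Taylor is 1 level below Nadia Cohen, and Dilnoza Wang is 2 levels below Nadia Cohen (their lowest common manager). The shortest path runs up from Oona Taylor to Nadia Cohen and back down to Dilnoza Wang: 1 + 2 = 3 links.

3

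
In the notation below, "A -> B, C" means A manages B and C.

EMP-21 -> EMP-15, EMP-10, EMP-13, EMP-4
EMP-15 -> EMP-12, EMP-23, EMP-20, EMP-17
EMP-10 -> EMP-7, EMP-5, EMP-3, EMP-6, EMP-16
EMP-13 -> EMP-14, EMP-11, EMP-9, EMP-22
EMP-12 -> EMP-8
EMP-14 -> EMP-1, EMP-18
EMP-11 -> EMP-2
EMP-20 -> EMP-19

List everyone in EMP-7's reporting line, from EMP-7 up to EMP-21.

EMP-7 -> EMP-10 -> EMP-21

EMP-7 reports to EMP-10. EMP-10 reports to EMP-21. EMP-21 is at the top.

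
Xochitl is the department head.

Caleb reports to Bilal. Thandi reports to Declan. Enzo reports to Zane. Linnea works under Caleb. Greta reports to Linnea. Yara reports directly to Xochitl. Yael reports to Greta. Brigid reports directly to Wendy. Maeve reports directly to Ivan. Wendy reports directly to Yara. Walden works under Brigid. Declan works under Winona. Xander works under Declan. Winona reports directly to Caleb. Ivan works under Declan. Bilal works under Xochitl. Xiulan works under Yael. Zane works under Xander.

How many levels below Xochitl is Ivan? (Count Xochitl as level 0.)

Chain from Ivan up to Xochitl: Ivan → Declan → Winona → Caleb → Bilal → Xochitl. That is 5 steps up, so Ivan is 5 levels below Xochitl.

5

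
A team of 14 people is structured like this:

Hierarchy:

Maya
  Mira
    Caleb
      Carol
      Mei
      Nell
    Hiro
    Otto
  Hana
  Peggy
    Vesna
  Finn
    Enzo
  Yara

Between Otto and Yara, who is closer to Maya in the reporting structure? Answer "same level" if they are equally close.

Otto is 2 levels below Maya; Yara is 1. Yara is higher.

Yara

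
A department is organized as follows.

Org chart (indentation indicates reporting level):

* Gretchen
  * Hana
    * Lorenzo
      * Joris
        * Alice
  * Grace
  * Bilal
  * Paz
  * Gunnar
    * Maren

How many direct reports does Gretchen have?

5

Gretchen directly manages Hana, Grace, Bilal, Paz, Gunnar. That is 5 direct reports.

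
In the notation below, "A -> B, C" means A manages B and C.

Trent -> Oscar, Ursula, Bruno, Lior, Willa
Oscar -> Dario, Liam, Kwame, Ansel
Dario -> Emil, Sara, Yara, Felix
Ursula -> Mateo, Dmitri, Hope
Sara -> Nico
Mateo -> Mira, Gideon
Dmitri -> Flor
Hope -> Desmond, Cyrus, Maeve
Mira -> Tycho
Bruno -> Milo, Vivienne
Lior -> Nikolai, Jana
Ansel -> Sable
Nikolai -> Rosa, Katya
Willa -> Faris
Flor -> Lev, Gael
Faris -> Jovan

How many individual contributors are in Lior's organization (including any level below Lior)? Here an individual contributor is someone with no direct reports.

3

The people in Lior's organization with no one reporting to them are Jana, Katya, Rosa. That is 3.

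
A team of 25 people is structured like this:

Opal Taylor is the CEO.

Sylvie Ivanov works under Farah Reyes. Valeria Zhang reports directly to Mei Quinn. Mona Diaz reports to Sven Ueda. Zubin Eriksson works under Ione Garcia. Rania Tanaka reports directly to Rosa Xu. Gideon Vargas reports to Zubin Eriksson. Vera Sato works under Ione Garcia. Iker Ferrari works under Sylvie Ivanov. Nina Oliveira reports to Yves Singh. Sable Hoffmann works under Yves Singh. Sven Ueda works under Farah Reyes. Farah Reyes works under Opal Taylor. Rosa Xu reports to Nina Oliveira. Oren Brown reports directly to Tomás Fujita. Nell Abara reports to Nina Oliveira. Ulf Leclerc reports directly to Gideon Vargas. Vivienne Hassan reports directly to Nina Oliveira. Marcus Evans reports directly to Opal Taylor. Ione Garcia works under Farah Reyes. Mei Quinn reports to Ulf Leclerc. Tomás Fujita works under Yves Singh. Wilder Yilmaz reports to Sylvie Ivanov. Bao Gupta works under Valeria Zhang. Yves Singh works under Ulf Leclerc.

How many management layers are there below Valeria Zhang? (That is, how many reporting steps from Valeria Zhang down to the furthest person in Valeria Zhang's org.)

The longest chain under Valeria Zhang runs Valeria Zhang → Bao Gupta, which is 1 level below Valeria Zhang.

1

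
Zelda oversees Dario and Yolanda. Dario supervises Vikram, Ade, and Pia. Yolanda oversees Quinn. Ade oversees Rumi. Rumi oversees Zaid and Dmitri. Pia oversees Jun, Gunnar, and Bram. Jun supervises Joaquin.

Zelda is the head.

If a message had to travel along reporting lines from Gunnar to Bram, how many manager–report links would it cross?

Gunnar is 1 level below Pia, and Bram is 1 level below Pia (their lowest common manager). The shortest path runs up from Gunnar to Pia and back down to Bram: 1 + 1 = 2 links.

2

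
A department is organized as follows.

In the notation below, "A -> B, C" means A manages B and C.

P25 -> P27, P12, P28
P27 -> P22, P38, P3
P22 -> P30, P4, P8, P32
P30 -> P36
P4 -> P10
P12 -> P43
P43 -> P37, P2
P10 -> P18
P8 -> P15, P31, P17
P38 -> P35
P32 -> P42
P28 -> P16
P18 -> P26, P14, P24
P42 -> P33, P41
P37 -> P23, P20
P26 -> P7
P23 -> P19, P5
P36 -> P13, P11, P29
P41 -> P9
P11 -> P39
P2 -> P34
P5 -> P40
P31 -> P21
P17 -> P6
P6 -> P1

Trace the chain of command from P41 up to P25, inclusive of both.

P41 -> P42 -> P32 -> P22 -> P27 -> P25

P41 reports to P42. P42 reports to P32. P32 reports to P22. P22 reports to P27. P27 reports to P25. P25 is at the top.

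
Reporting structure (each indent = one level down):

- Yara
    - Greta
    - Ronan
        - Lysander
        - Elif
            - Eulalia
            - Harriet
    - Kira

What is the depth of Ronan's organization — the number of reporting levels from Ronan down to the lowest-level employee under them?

The longest chain under Ronan runs Ronan → Elif → Harriet, which is 2 levels below Ronan.

2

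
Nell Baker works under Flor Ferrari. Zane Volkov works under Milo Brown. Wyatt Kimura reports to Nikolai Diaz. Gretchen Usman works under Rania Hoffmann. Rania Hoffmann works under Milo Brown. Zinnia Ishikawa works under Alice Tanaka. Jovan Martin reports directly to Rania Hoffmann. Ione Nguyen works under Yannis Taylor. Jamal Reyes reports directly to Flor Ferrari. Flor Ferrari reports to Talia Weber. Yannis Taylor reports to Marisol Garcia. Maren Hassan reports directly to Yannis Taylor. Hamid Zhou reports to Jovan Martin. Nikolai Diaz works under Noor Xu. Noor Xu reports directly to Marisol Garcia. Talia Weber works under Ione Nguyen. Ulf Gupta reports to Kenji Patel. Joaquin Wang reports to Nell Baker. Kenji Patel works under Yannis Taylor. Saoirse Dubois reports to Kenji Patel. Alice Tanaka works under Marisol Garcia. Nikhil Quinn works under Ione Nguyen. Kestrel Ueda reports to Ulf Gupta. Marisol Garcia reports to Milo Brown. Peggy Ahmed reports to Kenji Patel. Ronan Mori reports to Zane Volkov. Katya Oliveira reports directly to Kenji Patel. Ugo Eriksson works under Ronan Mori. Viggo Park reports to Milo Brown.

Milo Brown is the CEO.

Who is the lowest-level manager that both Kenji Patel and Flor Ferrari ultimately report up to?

Kenji Patel's chain of managers is Yannis Taylor, Marisol Garcia, Milo Brown. Flor Ferrari's chain of managers is Talia Weber, Ione Nguyen, Yannis Taylor, Marisol Garcia, Milo Brown. The first manager that appears in both chains is Yannis Taylor.

Yannis Taylor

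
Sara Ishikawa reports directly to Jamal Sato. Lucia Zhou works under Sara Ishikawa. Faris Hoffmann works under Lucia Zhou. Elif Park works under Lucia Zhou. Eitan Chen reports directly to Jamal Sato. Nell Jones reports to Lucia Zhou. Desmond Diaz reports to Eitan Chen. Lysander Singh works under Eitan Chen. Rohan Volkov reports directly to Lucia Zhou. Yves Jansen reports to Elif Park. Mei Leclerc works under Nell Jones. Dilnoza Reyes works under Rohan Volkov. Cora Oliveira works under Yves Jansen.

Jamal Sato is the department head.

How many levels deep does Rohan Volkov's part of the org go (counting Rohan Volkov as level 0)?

The longest chain under Rohan Volkov runs Rohan Volkov → Dilnoza Reyes, which is 1 level below Rohan Volkov.

1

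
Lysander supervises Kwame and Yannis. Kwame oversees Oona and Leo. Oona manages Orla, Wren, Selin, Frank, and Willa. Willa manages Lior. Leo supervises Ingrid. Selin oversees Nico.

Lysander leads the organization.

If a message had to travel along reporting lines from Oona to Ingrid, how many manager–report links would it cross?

Oona is 1 level below Kwame, and Ingrid is 2 levels below Kwame (their lowest common manager). The shortest path runs up from Oona to Kwame and back down to Ingrid: 1 + 2 = 3 links.

3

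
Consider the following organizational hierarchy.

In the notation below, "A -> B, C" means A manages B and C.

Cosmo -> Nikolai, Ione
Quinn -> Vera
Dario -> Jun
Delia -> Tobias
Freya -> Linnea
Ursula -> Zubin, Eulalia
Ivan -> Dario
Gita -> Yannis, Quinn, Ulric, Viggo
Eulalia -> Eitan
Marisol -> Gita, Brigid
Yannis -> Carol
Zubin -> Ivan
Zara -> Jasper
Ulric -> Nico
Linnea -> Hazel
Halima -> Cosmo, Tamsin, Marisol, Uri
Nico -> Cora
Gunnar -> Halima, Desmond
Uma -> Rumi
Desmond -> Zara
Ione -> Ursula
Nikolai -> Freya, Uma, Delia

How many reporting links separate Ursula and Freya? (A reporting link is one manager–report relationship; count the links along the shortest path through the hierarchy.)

4

Ursula is 2 levels below Cosmo, and Freya is 2 levels below Cosmo (their lowest common manager). The shortest path runs up from Ursula to Cosmo and back down to Freya: 2 + 2 = 4 links.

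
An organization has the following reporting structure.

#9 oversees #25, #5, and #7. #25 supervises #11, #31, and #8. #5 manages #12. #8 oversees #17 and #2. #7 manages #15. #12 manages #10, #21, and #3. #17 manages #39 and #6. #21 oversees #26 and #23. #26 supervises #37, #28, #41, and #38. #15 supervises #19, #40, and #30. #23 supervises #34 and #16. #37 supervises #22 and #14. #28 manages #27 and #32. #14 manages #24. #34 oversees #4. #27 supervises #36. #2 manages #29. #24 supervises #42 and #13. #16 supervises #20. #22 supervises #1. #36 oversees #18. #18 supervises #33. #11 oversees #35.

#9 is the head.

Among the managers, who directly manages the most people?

Direct-report counts: #9 has 3; #7 has 1; #15 has 3; #5 has 1; #12 has 3; #21 has 2; #23 has 2; #16 has 1; #34 has 1; #26 has 4; #28 has 2; #27 has 1; #36 has 1; #18 has 1; #37 has 2; #22 has 1; #14 has 1; #24 has 2; #25 has 3; #11 has 1; #8 has 2; #2 has 1; #17 has 2. The largest is 4, held by #26.

#26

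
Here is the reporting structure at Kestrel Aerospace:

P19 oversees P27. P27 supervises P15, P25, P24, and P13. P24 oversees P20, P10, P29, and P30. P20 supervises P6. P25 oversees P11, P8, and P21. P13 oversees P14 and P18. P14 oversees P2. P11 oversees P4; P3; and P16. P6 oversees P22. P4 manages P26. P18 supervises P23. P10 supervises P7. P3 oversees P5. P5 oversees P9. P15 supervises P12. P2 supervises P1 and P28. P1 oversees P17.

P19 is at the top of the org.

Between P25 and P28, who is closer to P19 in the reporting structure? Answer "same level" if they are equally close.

P25

P25 is 2 levels below P19; P28 is 5. P25 is higher.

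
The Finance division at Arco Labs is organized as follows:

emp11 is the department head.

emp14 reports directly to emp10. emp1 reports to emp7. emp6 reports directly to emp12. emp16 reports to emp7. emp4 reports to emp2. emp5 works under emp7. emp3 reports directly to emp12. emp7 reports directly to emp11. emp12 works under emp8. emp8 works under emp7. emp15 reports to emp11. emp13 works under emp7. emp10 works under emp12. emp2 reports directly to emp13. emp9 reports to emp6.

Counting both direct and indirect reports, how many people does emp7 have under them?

13

emp7 directly manages emp8, emp1, emp16, emp5, emp13. Under emp8: emp12, emp3, emp6, emp9, emp10, emp14 (6). emp1 has no reports. emp16 has no reports. emp5 has no reports. Under emp13: emp2, emp4 (2). So emp7's organization is 5 direct reports plus everyone under them: 7 + 1 + 1 + 1 + 3 = 13.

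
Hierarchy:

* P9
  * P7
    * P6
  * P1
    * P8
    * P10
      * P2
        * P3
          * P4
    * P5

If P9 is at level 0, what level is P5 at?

Chain from P5 up to P9: P5 → P1 → P9. That is 2 steps up, so P5 is 2 levels below P9.

2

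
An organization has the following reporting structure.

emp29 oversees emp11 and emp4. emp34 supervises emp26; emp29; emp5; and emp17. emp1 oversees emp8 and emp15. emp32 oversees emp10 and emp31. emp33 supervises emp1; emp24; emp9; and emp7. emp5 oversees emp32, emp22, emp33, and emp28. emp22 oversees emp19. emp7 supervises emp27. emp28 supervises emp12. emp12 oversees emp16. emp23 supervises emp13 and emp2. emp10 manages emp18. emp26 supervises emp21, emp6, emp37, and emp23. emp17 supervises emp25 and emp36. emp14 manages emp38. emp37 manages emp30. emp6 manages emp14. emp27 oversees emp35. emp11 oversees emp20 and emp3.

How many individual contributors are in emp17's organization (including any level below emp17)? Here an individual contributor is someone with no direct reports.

2

The people in emp17's organization with no one reporting to them are emp36, emp25. That is 2.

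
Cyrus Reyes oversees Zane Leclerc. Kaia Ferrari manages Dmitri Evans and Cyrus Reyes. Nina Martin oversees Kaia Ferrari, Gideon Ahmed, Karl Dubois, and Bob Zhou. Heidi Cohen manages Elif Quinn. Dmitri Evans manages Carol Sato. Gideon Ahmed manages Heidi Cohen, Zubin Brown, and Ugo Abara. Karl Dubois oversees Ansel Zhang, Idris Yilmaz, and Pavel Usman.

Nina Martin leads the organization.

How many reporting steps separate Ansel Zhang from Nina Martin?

Chain from Ansel Zhang up to Nina Martin: Ansel Zhang → Karl Dubois → Nina Martin. That is 2 steps up, so Ansel Zhang is 2 levels below Nina Martin.

2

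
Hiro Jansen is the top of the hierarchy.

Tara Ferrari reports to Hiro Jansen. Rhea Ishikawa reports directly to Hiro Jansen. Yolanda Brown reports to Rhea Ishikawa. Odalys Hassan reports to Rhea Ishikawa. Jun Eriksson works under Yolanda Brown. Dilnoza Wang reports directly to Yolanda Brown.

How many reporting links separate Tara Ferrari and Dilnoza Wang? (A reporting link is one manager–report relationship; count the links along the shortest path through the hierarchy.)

Tara Ferrari is 1 level below Hiro Jansen, and Dilnoza Wang is 3 levels below Hiro Jansen (their lowest common manager). The shortest path runs up from Tara Ferrari to Hiro Jansen and back down to Dilnoza Wang: 1 + 3 = 4 links.

4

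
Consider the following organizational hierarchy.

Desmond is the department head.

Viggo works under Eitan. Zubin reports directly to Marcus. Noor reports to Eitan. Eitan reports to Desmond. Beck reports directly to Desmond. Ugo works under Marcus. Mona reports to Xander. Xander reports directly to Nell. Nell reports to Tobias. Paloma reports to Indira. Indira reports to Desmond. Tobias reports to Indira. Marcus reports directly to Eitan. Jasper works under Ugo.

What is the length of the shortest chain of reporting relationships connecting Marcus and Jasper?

Jasper is in Marcus's organization: the chain from Jasper up to Marcus is Jasper → Ugo → Marcus, which is 2 links.

2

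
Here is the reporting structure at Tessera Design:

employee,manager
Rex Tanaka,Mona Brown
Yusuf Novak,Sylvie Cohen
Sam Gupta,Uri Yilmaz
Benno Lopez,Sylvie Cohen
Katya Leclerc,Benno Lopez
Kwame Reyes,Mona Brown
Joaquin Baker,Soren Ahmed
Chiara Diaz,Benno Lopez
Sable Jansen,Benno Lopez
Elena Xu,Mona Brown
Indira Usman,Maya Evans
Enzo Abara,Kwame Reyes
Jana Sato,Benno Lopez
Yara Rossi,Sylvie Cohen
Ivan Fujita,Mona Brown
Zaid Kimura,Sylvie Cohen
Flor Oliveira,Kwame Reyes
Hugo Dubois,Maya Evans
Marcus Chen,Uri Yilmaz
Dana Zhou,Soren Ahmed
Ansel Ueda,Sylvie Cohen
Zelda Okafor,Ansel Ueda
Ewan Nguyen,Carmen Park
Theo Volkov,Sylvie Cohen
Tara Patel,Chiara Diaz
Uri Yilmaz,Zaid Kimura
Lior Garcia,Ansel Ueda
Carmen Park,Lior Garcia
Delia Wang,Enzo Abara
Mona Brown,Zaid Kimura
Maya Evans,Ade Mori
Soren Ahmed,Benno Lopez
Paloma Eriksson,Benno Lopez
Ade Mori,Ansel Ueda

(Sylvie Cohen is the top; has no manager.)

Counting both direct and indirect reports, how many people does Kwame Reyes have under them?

Kwame Reyes directly manages Enzo Abara, Flor Oliveira. Under Enzo Abara: Delia Wang (1). Flor Oliveira has no reports. So Kwame Reyes's organization is 2 direct reports plus everyone under them: 2 + 1 = 3.

3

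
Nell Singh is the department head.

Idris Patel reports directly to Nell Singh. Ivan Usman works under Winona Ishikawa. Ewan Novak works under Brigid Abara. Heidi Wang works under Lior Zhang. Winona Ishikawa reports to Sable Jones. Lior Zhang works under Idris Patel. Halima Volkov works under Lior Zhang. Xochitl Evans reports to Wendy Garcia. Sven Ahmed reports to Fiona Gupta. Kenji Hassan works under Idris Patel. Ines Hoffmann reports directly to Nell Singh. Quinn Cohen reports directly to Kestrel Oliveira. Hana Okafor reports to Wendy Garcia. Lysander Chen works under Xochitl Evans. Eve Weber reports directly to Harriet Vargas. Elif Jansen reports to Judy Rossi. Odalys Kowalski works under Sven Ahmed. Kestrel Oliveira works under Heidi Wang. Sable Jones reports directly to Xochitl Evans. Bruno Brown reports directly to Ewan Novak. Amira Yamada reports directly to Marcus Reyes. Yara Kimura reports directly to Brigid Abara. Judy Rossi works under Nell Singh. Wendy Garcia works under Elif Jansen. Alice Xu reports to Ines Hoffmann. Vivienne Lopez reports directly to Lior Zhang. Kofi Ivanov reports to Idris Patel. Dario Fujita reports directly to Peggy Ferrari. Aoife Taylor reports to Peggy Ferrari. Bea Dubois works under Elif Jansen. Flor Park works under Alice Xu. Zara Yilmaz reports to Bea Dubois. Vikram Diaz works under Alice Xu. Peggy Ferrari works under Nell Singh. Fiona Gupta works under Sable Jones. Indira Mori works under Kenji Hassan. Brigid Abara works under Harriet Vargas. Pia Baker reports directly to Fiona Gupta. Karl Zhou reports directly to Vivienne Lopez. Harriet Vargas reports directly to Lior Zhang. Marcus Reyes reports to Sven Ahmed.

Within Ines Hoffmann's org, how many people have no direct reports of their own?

The people in Ines Hoffmann's organization with no one reporting to them are Flor Park, Vikram Diaz. That is 2.

2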